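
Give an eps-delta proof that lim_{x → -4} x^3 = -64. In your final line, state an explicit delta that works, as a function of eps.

delta = min(2, eps/76)

Let eps > 0 be given. We seek delta > 0 with 0 < |x + 4| < delta ⇒ |x^3 + 64| < eps.
Factor: x^3 + 64 = (x + 4)(x^2 - 4x + 16), so |x^3 + 64| = |x + 4|·|x^2 - 4x + 16|.
Restrict delta ≤ 2. Then |x + 4| < 2 gives |x| < 6, so by the triangle inequality |x^2 - 4x + 16| ≤ 6^2 + 4·6 + 16 = 76.
Hence |x^3 + 64| ≤ 76|x + 4|, which is < eps once |x + 4| < eps/76.
Take delta = min(2, eps/76). If 0 < |x + 4| < delta then both bounds hold and |x^3 + 64| ≤ 76|x + 4| < 76·(eps/76) = eps.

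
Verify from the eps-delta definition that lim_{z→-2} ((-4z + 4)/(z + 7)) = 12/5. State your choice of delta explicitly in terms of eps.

delta = min(5/2, (25/64)eps)

Fix eps > 0. We want delta > 0 with 0 < |z + 2| < delta ⇒ |(-4z + 4)/(z + 7) − (12/5)| < eps.
Combining over a common denominator, (-4z + 4)/(z + 7) − (12/5) = [(-4z + 4)·5 − 12·(z + 7)] / [5·(z + 7)] = -32(z + 2) / (5(z + 7)).
So |(-4z + 4)/(z + 7) − (12/5)| = 32|z + 2| / (5·|z + 7|).
Restrict delta ≤ 5/2. Then |z + 2| < 5/2 gives |z + 7| = |(z + 2) + 5| ≥ 5 − 5/2 = 5/2.
Hence |(-4z + 4)/(z + 7) − (12/5)| < 32|z + 2|/(5·(5/2)) = (64/25)|z + 2|, which is < eps once |z + 2| < (25/64)eps.
Take delta = min(5/2, (25/64)eps). Then 0 < |z + 2| < delta forces both bounds, so |(-4z + 4)/(z + 7) − (12/5)| < eps.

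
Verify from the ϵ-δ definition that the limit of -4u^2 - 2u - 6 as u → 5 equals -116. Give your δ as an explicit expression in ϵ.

Let ϵ > 0 be given. We want δ > 0 such that 0 < |u − 5| < δ implies |(-4u^2 - 2u - 6) + 116| < ϵ.
(-4u^2 - 2u - 6) + 116 = -4u^2 - 2u + 110 = (u − 5)(-4u - 22).
So |(-4u^2 - 2u - 6) + 116| = |u − 5|·|-4u - 22|.
Assume first that |u − 5| < 1, so |u| < 6. Then |-4u - 22| ≤ 4·6 + 22 = 46.
Hence |(-4u^2 - 2u - 6) + 116| ≤ 46|u − 5| < ϵ provided |u − 5| < ϵ/46.
Choosing δ = min(1, ϵ/46) ensures both conditions, hence |(-4u^2 - 2u - 6) + 116| < ϵ.

δ = min(1, ϵ/46)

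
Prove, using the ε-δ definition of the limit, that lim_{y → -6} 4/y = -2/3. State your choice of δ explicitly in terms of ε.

δ = min(3, (9/2)ε)

Fix ε > 0. We seek δ > 0 such that 0 < |y + 6| < δ implies |4/y + 2/3| < ε.
|4/y + 2/3| = 4·|-6 − y|/(6·|y|) = 4|y + 6|/(6|y|).
Restrict δ ≤ 3. Then |y + 6| < 3 gives |y| > 3, so 6|y| > 18.
Then |4/y + 2/3| < 4|y + 6|/18, which is < ε when |y + 6| < (9/2)ε.
Take δ = min(3, (9/2)ε). Then 0 < |y + 6| < δ gives both |y + 6| < 3 and |y + 6| < (9/2)ε, so |4/y + 2/3| < ε.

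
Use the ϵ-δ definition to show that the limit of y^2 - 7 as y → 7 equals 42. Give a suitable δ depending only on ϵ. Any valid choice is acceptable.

Let ϵ > 0. We want δ > 0 such that 0 < |y − 7| < δ implies |(y^2 - 7) − 42| < ϵ.
(y^2 - 7) − 42 = y^2 - 49 = (y − 7)(y + 7).
So |(y^2 - 7) − 42| = |y − 7|·|y + 7|.
Assume first that |y − 7| < 1, so |y| < 8. Then |y + 7| ≤ 8 + 7 = 15.
Hence |(y^2 - 7) − 42| ≤ 15|y − 7| < ϵ provided |y − 7| < ϵ/15.
Take δ = min(1, ϵ/15). Then 0 < |y − 7| < δ gives both |y − 7| < 1 and |y − 7| < ϵ/15, so |(y^2 - 7) − 42| < ϵ.

δ = min(1, ϵ/15)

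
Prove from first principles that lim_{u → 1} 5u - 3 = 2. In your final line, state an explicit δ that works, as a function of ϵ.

δ = ϵ/5

Let ϵ > 0. We need δ > 0 so that 0 < |u − 1| < δ implies |(5u - 3) − 2| < ϵ.
|(5u - 3) − 2| = |5u - 5| = 5|u − 1|.
So 5|u − 1| < ϵ exactly when |u − 1| < ϵ/5.
Choosing δ = ϵ/5 gives |(5u - 3) − 2| = 5|u − 1| < ϵ whenever |u − 1| < δ.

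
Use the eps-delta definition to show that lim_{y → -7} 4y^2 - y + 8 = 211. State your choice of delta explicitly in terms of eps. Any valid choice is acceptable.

delta = min(2, eps/65)

Fix eps > 0. We want delta > 0 such that 0 < |y + 7| < delta implies |(4y^2 - y + 8) − 211| < eps.
(4y^2 - y + 8) − 211 = 4y^2 - y - 203 = (y + 7)(4y - 29).
So |(4y^2 - y + 8) − 211| = |y + 7|·|4y - 29|.
Assume first that |y + 7| < 2, so |y| < 9. Then |4y - 29| ≤ 4·9 + 29 = 65.
Hence |(4y^2 - y + 8) − 211| ≤ 65|y + 7| < eps provided |y + 7| < eps/65.
Take delta = min(2, eps/65). Then 0 < |y + 7| < delta gives both |y + 7| < 2 and |y + 7| < eps/65, so |(4y^2 - y + 8) − 211| < eps.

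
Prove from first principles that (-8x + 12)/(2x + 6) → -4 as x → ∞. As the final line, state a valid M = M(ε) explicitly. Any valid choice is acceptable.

Suppose ε > 0. We seek M > 0 such that x > M implies |(-8x + 12)/(2x + 6) + 4| < ε.
(-8x + 12)/(2x + 6) + 4 = (2(-8x + 12) − (-8)(2x + 6)) / (2(2x + 6)) = 72/(2(2x + 6)).
For x > 0 we have 2x + 6 > 2x, so |(-8x + 12)/(2x + 6) + 4| = 72/(2(2x + 6)) < 72/(2·2x) = 18/x.
Thus |(-8x + 12)/(2x + 6) + 4| < ε whenever x > 18/ε.
Take M = 18/ε. If x > M then |(-8x + 12)/(2x + 6) + 4| < 18/x < ε.

M = 18/ε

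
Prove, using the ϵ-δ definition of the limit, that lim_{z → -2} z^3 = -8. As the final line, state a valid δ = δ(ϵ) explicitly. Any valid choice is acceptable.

Let ϵ > 0 be given. We seek δ > 0 with 0 < |z + 2| < δ ⇒ |z^3 + 8| < ϵ.
Factor: z^3 + 8 = (z + 2)(z^2 - 2z + 4), so |z^3 + 8| = |z + 2|·|z^2 - 2z + 4|.
Impose δ ≤ 1 so that |z| < 3; then |z^2 - 2z + 4| ≤ 19.
Hence |z^3 + 8| ≤ 19|z + 2|, which is < ϵ once |z + 2| < ϵ/19.
Take δ = min(1, ϵ/19). If 0 < |z + 2| < δ then both bounds hold and |z^3 + 8| ≤ 19|z + 2| < 19·(ϵ/19) = ϵ.

δ = min(1, ϵ/19)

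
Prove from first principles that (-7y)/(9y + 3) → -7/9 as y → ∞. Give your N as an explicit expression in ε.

N = (7/27)/ε

Fix ε > 0. We seek N > 0 such that y > N implies |(-7y)/(9y + 3) + 7/9| < ε.
(-7y)/(9y + 3) + 7/9 = (9(-7y) − (-7)(9y + 3)) / (9(9y + 3)) = 21/(9(9y + 3)).
For y > 0 we have 9y + 3 > 9y, so |(-7y)/(9y + 3) + 7/9| = 21/(9(9y + 3)) < 21/(9·9y) = (7/27)/y.
Thus |(-7y)/(9y + 3) + 7/9| < ε whenever y > (7/27)/ε.
Take N = (7/27)/ε. If y > N then |(-7y)/(9y + 3) + 7/9| < (7/27)/y < ε.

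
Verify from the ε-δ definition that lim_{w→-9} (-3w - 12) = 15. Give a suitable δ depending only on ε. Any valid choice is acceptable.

Let ε > 0. We need δ > 0 so that 0 < |w + 9| < δ implies |(-3w - 12) − 15| < ε.
Since (-3w - 12) − 15 = -3(w + 9), we have |(-3w - 12) − 15| = 3|w + 9|.
Thus it suffices that |w + 9| < ε/3.
Choosing δ = ε/3 gives |(-3w - 12) − 15| = 3|w + 9| < ε whenever |w + 9| < δ.

δ = ε/3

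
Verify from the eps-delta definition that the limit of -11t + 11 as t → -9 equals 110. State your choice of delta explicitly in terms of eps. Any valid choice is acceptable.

delta = eps/11

Let eps > 0. We need delta > 0 so that 0 < |t + 9| < delta implies |(-11t + 11) − 110| < eps.
Since (-11t + 11) − 110 = -11(t + 9), we have |(-11t + 11) − 110| = 11|t + 9|.
Thus it suffices that |t + 9| < eps/11.
Take delta = eps/11. If 0 < |t + 9| < delta then |(-11t + 11) − 110| = 11|t + 9| < 11·(eps/11) = eps.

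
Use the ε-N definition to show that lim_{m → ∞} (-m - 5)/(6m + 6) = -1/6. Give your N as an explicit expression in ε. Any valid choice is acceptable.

Let ε > 0 be given. For m ≥ 1, |(-m - 5)/(6m + 6) + 1/6| = |-24|/(6(6m + 6)) = 24/(6(6m + 6)).
Since 6m + 6 ≥ 6m for m ≥ 1, this is ≤ 24/(6·6m) = (2/3)/m.
So |(-m - 5)/(6m + 6) + 1/6| < ε whenever m > (2/3)/ε.
Take N = (2/3)/ε. If m > N then |(-m - 5)/(6m + 6) + 1/6| ≤ (2/3)/m < ε.

N = (2/3)/ε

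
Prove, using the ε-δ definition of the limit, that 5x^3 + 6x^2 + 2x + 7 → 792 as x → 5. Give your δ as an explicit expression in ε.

Suppose ε > 0. We want δ > 0 such that 0 < |x − 5| < δ implies |(5x^3 + 6x^2 + 2x + 7) − 792| < ε.
(5x^3 + 6x^2 + 2x + 7) − 792 = 5x^3 + 6x^2 + 2x - 785 = (x − 5)(5x^2 + 31x + 157).
So |(5x^3 + 6x^2 + 2x + 7) − 792| = |x − 5|·|5x^2 + 31x + 157|.
Require δ ≤ 1. Then |x − 5| < 1 gives |x| < 6, and by the triangle inequality |5x^2 + 31x + 157| ≤ 5·6^2 + 31·6 + 157 = 523.
Hence |(5x^3 + 6x^2 + 2x + 7) − 792| ≤ 523|x − 5| < ε provided |x − 5| < ε/523.
Take δ = min(1, ε/523). Then 0 < |x − 5| < δ gives both |x − 5| < 1 and |x − 5| < ε/523, so |(5x^3 + 6x^2 + 2x + 7) − 792| < ε.

δ = min(1, ε/523)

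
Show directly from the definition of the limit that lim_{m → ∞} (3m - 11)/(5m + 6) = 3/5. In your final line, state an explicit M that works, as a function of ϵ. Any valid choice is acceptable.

M = (73/25)/ϵ

Let ϵ > 0. For m ≥ 1, |(3m - 11)/(5m + 6) − (3/5)| = |-73|/(5(5m + 6)) = 73/(5(5m + 6)).
Since 5m + 6 ≥ 5m for m ≥ 1, this is ≤ 73/(5·5m) = (73/25)/m.
So |(3m - 11)/(5m + 6) − (3/5)| < ϵ whenever m > (73/25)/ϵ.
Take M = (73/25)/ϵ. If m > M then |(3m - 11)/(5m + 6) − (3/5)| ≤ (73/25)/m < ϵ.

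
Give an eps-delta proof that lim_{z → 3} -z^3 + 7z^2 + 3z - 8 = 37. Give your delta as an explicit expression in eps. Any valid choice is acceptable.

delta = min(1, eps/47)

Suppose eps > 0. We want delta > 0 such that 0 < |z − 3| < delta implies |(-z^3 + 7z^2 + 3z - 8) − 37| < eps.
(-z^3 + 7z^2 + 3z - 8) − 37 = -z^3 + 7z^2 + 3z - 45 = (z − 3)(-z^2 + 4z + 15).
So |(-z^3 + 7z^2 + 3z - 8) − 37| = |z − 3|·|-z^2 + 4z + 15|.
Assume first that |z − 3| < 1, so |z| < 4. Then |-z^2 + 4z + 15| ≤ 4^2 + 4·4 + 15 = 47.
Hence |(-z^3 + 7z^2 + 3z - 8) − 37| ≤ 47|z − 3| < eps provided |z − 3| < eps/47.
Choosing delta = min(1, eps/47) ensures both conditions, hence |(-z^3 + 7z^2 + 3z - 8) − 37| < eps.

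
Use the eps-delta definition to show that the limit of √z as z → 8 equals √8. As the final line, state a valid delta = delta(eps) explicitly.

Suppose eps > 0. We want delta > 0 such that 0 < |z − 8| < delta implies |√z − √8| < eps.
Rationalise: √z − √8 = (z − 8)/(√z + √8), so |√z − √8| = |z − 8|/(√z + √8).
Restrict delta ≤ 8 so that |z − 8| < 8 forces z > 0, and then √z + √8 > √8.
Hence |√z − √8| < |z − 8|/√8, which is < eps once |z − 8| < √8·eps.
Take delta = min(8, √8·eps). If 0 < |z − 8| < delta then z > 0 and |√z − √8| < |z − 8|/√8 < eps.

delta = min(8, √8·eps)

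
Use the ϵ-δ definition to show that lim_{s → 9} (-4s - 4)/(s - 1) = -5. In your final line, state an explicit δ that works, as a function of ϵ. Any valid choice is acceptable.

δ = min(4, 4ϵ)

Let ϵ > 0 be given. We want δ > 0 with 0 < |s − 9| < δ ⇒ |(-4s - 4)/(s - 1) + 5| < ϵ.
Combining over a common denominator, (-4s - 4)/(s - 1) + 5 = [(-4s - 4)·8 − (-40)·(s - 1)] / [8·(s - 1)] = 8(s − 9) / (8(s - 1)).
So |(-4s - 4)/(s - 1) + 5| = 8|s − 9| / (8·|s − 1|).
Require δ ≤ 4, so |s − 1| ≥ |8| − |s − 9| > 8 − 4 = 4.
Hence |(-4s - 4)/(s - 1) + 5| < 8|s − 9|/(8·4) = (1/4)|s − 9|, which is < ϵ once |s − 9| < 4ϵ.
Take δ = min(4, 4ϵ). Then 0 < |s − 9| < δ forces both bounds, so |(-4s - 4)/(s - 1) + 5| < ϵ.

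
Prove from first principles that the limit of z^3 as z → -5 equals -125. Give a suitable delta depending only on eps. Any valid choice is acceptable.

delta = min(2, eps/109)

Suppose eps > 0. We seek delta > 0 with 0 < |z + 5| < delta ⇒ |z^3 + 125| < eps.
Factor: z^3 + 125 = (z + 5)(z^2 - 5z + 25), so |z^3 + 125| = |z + 5|·|z^2 - 5z + 25|.
Restrict delta ≤ 2. Then |z + 5| < 2 gives |z| < 7, so by the triangle inequality |z^2 - 5z + 25| ≤ 7^2 + 5·7 + 25 = 109.
Hence |z^3 + 125| ≤ 109|z + 5|, which is < eps once |z + 5| < eps/109.
Take delta = min(2, eps/109). If 0 < |z + 5| < delta then both bounds hold and |z^3 + 125| ≤ 109|z + 5| < 109·(eps/109) = eps.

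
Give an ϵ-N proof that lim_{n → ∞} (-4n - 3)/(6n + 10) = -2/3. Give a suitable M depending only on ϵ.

Let ϵ > 0 be given. For n ≥ 1, |(-4n - 3)/(6n + 10) + 2/3| = |22|/(6(6n + 10)) = 22/(6(6n + 10)).
Since 6n + 10 ≥ 6n for n ≥ 1, this is ≤ 22/(6·6n) = (11/18)/n.
So |(-4n - 3)/(6n + 10) + 2/3| < ϵ whenever n > (11/18)/ϵ.
Take M = (11/18)/ϵ. If n > M then |(-4n - 3)/(6n + 10) + 2/3| ≤ (11/18)/n < ϵ.

M = (11/18)/ϵ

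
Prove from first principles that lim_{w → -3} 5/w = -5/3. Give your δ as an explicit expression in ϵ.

Fix ϵ > 0. We seek δ > 0 such that 0 < |w + 3| < δ implies |5/w + 5/3| < ϵ.
|5/w + 5/3| = 5·|-3 − w|/(3·|w|) = 5|w + 3|/(3|w|).
Restrict δ ≤ 3/2. Then |w + 3| < 3/2 gives |w| > 3/2, so 3|w| > 9/2.
Then |5/w + 5/3| < 5|w + 3|/(9/2), which is < ϵ when |w + 3| < (9/10)ϵ.
Take δ = min(3/2, (9/10)ϵ). Then 0 < |w + 3| < δ gives both |w + 3| < 3/2 and |w + 3| < (9/10)ϵ, so |5/w + 5/3| < ϵ.

δ = min(3/2, (9/10)ϵ)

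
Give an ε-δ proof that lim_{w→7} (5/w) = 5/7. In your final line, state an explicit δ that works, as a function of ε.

Suppose ε > 0. We seek δ > 0 such that 0 < |w − 7| < δ implies |5/w − (5/7)| < ε.
|5/w − (5/7)| = 5·|7 − w|/(7·|w|) = 5|w − 7|/(7|w|).
Restrict δ ≤ 7/2. Then |w − 7| < 7/2 gives |w| > 7/2, so 7|w| > 49/2.
Then |5/w − (5/7)| < 5|w − 7|/(49/2), which is < ε when |w − 7| < (49/10)ε.
Take δ = min(7/2, (49/10)ε). Then 0 < |w − 7| < δ gives both |w − 7| < 7/2 and |w − 7| < (49/10)ε, so |5/w − (5/7)| < ε.

δ = min(7/2, (49/10)ε)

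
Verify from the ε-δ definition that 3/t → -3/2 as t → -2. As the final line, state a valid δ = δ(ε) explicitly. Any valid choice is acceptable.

δ = min(1, (2/3)ε)

Fix ε > 0. We seek δ > 0 such that 0 < |t + 2| < δ implies |3/t + 3/2| < ε.
|3/t + 3/2| = 3·|-2 − t|/(2·|t|) = 3|t + 2|/(2|t|).
Restrict δ ≤ 1. Then |t + 2| < 1 gives |t| > 1, so 2|t| > 2.
Then |3/t + 3/2| < 3|t + 2|/2, which is < ε when |t + 2| < (2/3)ε.
Take δ = min(1, (2/3)ε). Then 0 < |t + 2| < δ gives both |t + 2| < 1 and |t + 2| < (2/3)ε, so |3/t + 3/2| < ε.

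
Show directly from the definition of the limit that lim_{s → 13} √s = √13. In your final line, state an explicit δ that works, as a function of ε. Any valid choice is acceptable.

δ = min(13, √13·ε)

Fix ε > 0. We want δ > 0 such that 0 < |s − 13| < δ implies |√s − √13| < ε.
Multiplying by the conjugate, |√s − √13| = |s − 13|/(√s + √13).
Restrict δ ≤ 13 so that |s − 13| < 13 forces s > 0, and then √s + √13 > √13.
Hence |√s − √13| < |s − 13|/√13, which is < ε once |s − 13| < √13·ε.
Take δ = min(13, √13·ε). If 0 < |s − 13| < δ then s > 0 and |√s − √13| < |s − 13|/√13 < ε.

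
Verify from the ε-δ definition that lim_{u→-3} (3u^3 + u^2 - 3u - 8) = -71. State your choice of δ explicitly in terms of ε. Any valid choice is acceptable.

δ = min(2, ε/136)

Fix ε > 0. We want δ > 0 such that 0 < |u + 3| < δ implies |(3u^3 + u^2 - 3u - 8) + 71| < ε.
(3u^3 + u^2 - 3u - 8) + 71 = 3u^3 + u^2 - 3u + 63 = (u + 3)(3u^2 - 8u + 21).
So |(3u^3 + u^2 - 3u - 8) + 71| = |u + 3|·|3u^2 - 8u + 21|.
Assume first that |u + 3| < 2, so |u| < 5. Then |3u^2 - 8u + 21| ≤ 3·5^2 + 8·5 + 21 = 136.
Hence |(3u^3 + u^2 - 3u - 8) + 71| ≤ 136|u + 3| < ε provided |u + 3| < ε/136.
Take δ = min(2, ε/136). Then 0 < |u + 3| < δ gives both |u + 3| < 2 and |u + 3| < ε/136, so |(3u^3 + u^2 - 3u - 8) + 71| < ε.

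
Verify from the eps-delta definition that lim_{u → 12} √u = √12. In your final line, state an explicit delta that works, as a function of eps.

delta = min(12, √12·eps)

Let eps > 0 be given. We want delta > 0 such that 0 < |u − 12| < delta implies |√u − √12| < eps.
Multiplying by the conjugate, |√u − √12| = |u − 12|/(√u + √12).
Restrict delta ≤ 12 so that |u − 12| < 12 forces u > 0, and then √u + √12 > √12.
Hence |√u − √12| < |u − 12|/√12, which is < eps once |u − 12| < √12·eps.
Take delta = min(12, √12·eps). If 0 < |u − 12| < delta then u > 0 and |√u − √12| < |u − 12|/√12 < eps.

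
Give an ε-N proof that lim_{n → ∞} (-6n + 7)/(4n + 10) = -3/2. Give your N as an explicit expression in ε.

Let ε > 0 be given. For n ≥ 1, |(-6n + 7)/(4n + 10) + 3/2| = |88|/(4(4n + 10)) = 88/(4(4n + 10)).
Since 4n + 10 ≥ 4n for n ≥ 1, this is ≤ 88/(4·4n) = (11/2)/n.
So |(-6n + 7)/(4n + 10) + 3/2| < ε whenever n > (11/2)/ε.
Take N = (11/2)/ε. If n > N then |(-6n + 7)/(4n + 10) + 3/2| ≤ (11/2)/n < ε.

N = (11/2)/ε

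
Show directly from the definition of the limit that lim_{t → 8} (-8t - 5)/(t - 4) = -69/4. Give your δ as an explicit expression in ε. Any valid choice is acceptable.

δ = min(2, (8/37)ε)

Let ε > 0 be given. We want δ > 0 with 0 < |t − 8| < δ ⇒ |(-8t - 5)/(t - 4) + 69/4| < ε.
Combining over a common denominator, (-8t - 5)/(t - 4) + 69/4 = [(-8t - 5)·4 − (-69)·(t - 4)] / [4·(t - 4)] = 37(t − 8) / (4(t - 4)).
So |(-8t - 5)/(t - 4) + 69/4| = 37|t − 8| / (4·|t − 4|).
Require δ ≤ 2, so |t − 4| ≥ |4| − |t − 8| > 4 − 2 = 2.
Hence |(-8t - 5)/(t - 4) + 69/4| < 37|t − 8|/(4·2) = (37/8)|t − 8|, which is < ε once |t − 8| < (8/37)ε.
Take δ = min(2, (8/37)ε). Then 0 < |t − 8| < δ forces both bounds, so |(-8t - 5)/(t - 4) + 69/4| < ε.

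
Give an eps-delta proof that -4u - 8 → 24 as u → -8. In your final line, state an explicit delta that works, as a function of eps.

Let eps > 0 be given. We need delta > 0 so that 0 < |u + 8| < delta implies |(-4u - 8) − 24| < eps.
Since (-4u - 8) − 24 = -4(u + 8), we have |(-4u - 8) − 24| = 4|u + 8|.
Thus it suffices that |u + 8| < eps/4.
Choosing delta = eps/4 gives |(-4u - 8) − 24| = 4|u + 8| < eps whenever |u + 8| < delta.

delta = eps/4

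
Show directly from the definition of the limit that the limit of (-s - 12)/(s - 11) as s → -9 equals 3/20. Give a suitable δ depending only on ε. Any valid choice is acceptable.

δ = min(10, (200/23)ε)

Fix ε > 0. We want δ > 0 with 0 < |s + 9| < δ ⇒ |(-s - 12)/(s - 11) − (3/20)| < ε.
Combining over a common denominator, (-s - 12)/(s - 11) − (3/20) = [(-s - 12)·(-20) − (-3)·(s - 11)] / [(-20)·(s - 11)] = 23(s + 9) / ((-20)(s - 11)).
So |(-s - 12)/(s - 11) − (3/20)| = 23|s + 9| / (20·|s − 11|).
Restrict δ ≤ 10. Then |s + 9| < 10 gives |s − 11| = |(s + 9) + (-20)| ≥ 20 − 10 = 10.
Hence |(-s - 12)/(s - 11) − (3/20)| < 23|s + 9|/(20·10) = (23/200)|s + 9|, which is < ε once |s + 9| < (200/23)ε.
Take δ = min(10, (200/23)ε). Then 0 < |s + 9| < δ forces both bounds, so |(-s - 12)/(s - 11) − (3/20)| < ε.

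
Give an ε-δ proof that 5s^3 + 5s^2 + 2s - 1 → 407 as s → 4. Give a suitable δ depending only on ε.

δ = min(1, ε/352)

Let ε > 0 be given. We want δ > 0 such that 0 < |s − 4| < δ implies |(5s^3 + 5s^2 + 2s - 1) − 407| < ε.
(5s^3 + 5s^2 + 2s - 1) − 407 = 5s^3 + 5s^2 + 2s - 408 = (s − 4)(5s^2 + 25s + 102).
So |(5s^3 + 5s^2 + 2s - 1) − 407| = |s − 4|·|5s^2 + 25s + 102|.
Require δ ≤ 1. Then |s − 4| < 1 gives |s| < 5, and by the triangle inequality |5s^2 + 25s + 102| ≤ 5·5^2 + 25·5 + 102 = 352.
Hence |(5s^3 + 5s^2 + 2s - 1) − 407| ≤ 352|s − 4| < ε provided |s − 4| < ε/352.
Take δ = min(1, ε/352). Then 0 < |s − 4| < δ gives both |s − 4| < 1 and |s − 4| < ε/352, so |(5s^3 + 5s^2 + 2s - 1) − 407| < ε.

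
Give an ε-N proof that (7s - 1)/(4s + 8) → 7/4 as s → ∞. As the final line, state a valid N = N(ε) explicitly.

Let ε > 0. We seek N > 0 such that s > N implies |(7s - 1)/(4s + 8) − (7/4)| < ε.
(7s - 1)/(4s + 8) − (7/4) = (4(7s - 1) − 7(4s + 8)) / (4(4s + 8)) = -60/(4(4s + 8)).
For s > 0 we have 4s + 8 > 4s, so |(7s - 1)/(4s + 8) − (7/4)| = 60/(4(4s + 8)) < 60/(4·4s) = (15/4)/s.
Thus |(7s - 1)/(4s + 8) − (7/4)| < ε whenever s > (15/4)/ε.
Take N = (15/4)/ε. If s > N then |(7s - 1)/(4s + 8) − (7/4)| < (15/4)/s < ε.

N = (15/4)/ε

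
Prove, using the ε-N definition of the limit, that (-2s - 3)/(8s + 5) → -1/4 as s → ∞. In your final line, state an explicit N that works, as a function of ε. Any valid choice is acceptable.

N = (7/32)/ε

Fix ε > 0. We seek N > 0 such that s > N implies |(-2s - 3)/(8s + 5) + 1/4| < ε.
(-2s - 3)/(8s + 5) + 1/4 = (8(-2s - 3) − (-2)(8s + 5)) / (8(8s + 5)) = -14/(8(8s + 5)).
For s > 0 we have 8s + 5 > 8s, so |(-2s - 3)/(8s + 5) + 1/4| = 14/(8(8s + 5)) < 14/(8·8s) = (7/32)/s.
Thus |(-2s - 3)/(8s + 5) + 1/4| < ε whenever s > (7/32)/ε.
Take N = (7/32)/ε. If s > N then |(-2s - 3)/(8s + 5) + 1/4| < (7/32)/s < ε.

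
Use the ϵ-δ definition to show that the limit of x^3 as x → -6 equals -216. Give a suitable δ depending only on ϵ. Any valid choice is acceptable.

Let ϵ > 0 be given. We seek δ > 0 with 0 < |x + 6| < δ ⇒ |x^3 + 216| < ϵ.
Factor: x^3 + 216 = (x + 6)(x^2 - 6x + 36), so |x^3 + 216| = |x + 6|·|x^2 - 6x + 36|.
Impose δ ≤ 1 so that |x| < 7; then |x^2 - 6x + 36| ≤ 127.
Hence |x^3 + 216| ≤ 127|x + 6|, which is < ϵ once |x + 6| < ϵ/127.
Take δ = min(1, ϵ/127). If 0 < |x + 6| < δ then both bounds hold and |x^3 + 216| ≤ 127|x + 6| < 127·(ϵ/127) = ϵ.

δ = min(1, ϵ/127)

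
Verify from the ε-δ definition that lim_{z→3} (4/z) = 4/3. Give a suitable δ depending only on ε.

δ = min(3/2, (9/8)ε)

Let ε > 0. We seek δ > 0 such that 0 < |z − 3| < δ implies |4/z − (4/3)| < ε.
|4/z − (4/3)| = 4·|3 − z|/(3·|z|) = 4|z − 3|/(3|z|).
Restrict δ ≤ 3/2. Then |z − 3| < 3/2 gives |z| > 3/2, so 3|z| > 9/2.
Then |4/z − (4/3)| < 4|z − 3|/(9/2), which is < ε when |z − 3| < (9/8)ε.
Take δ = min(3/2, (9/8)ε). Then 0 < |z − 3| < δ gives both |z − 3| < 3/2 and |z − 3| < (9/8)ε, so |4/z − (4/3)| < ε.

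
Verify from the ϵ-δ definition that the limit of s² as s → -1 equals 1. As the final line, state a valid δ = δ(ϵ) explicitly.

Let ϵ > 0. We seek δ > 0 with 0 < |s + 1| < δ ⇒ |s² − 1| < ϵ.
Factor: s² − 1 = (s + 1)(s - 1), so |s² − 1| = |s + 1|·|s - 1|.
Impose δ ≤ 1 so that |s| < 2; then |s - 1| ≤ 3.
Hence |s² − 1| ≤ 3|s + 1|, which is < ϵ once |s + 1| < ϵ/3.
Take δ = min(1, ϵ/3). If 0 < |s + 1| < δ then both bounds hold and |s² − 1| ≤ 3|s + 1| < 3·(ϵ/3) = ϵ.

δ = min(1, ϵ/3)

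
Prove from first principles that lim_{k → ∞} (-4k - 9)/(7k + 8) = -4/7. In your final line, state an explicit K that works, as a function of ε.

K = (31/49)/ε

Fix ε > 0. For k ≥ 1, |(-4k - 9)/(7k + 8) + 4/7| = |-31|/(7(7k + 8)) = 31/(7(7k + 8)).
Since 7k + 8 ≥ 7k for k ≥ 1, this is ≤ 31/(7·7k) = (31/49)/k.
So |(-4k - 9)/(7k + 8) + 4/7| < ε whenever k > (31/49)/ε.
Take K = (31/49)/ε. If k > K then |(-4k - 9)/(7k + 8) + 4/7| ≤ (31/49)/k < ε.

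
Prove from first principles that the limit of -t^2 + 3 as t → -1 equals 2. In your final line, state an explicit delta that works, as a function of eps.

delta = min(1, eps/3)

Suppose eps > 0. We want delta > 0 such that 0 < |t + 1| < delta implies |(-t^2 + 3) − 2| < eps.
(-t^2 + 3) − 2 = -t^2 + 1 = (t + 1)(-t + 1).
So |(-t^2 + 3) − 2| = |t + 1|·|-t + 1|.
Require delta ≤ 1. Then |t + 1| < 1 gives |t| < 2, and by the triangle inequality |-t + 1| ≤ 2 + 1 = 3.
Hence |(-t^2 + 3) − 2| ≤ 3|t + 1| < eps provided |t + 1| < eps/3.
Choosing delta = min(1, eps/3) ensures both conditions, hence |(-t^2 + 3) − 2| < eps.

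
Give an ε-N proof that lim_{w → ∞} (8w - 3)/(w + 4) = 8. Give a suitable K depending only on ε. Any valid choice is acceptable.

Fix ε > 0. We seek K > 0 such that w > K implies |(8w - 3)/(w + 4) − 8| < ε.
(8w - 3)/(w + 4) − 8 = ((8w - 3) − 8(w + 4)) / ((w + 4)) = -35/((w + 4)).
For w > 0 we have w + 4 > w, so |(8w - 3)/(w + 4) − 8| = 35/((w + 4)) < 35/(w) = 35/w.
Thus |(8w - 3)/(w + 4) − 8| < ε whenever w > 35/ε.
Take K = 35/ε. If w > K then |(8w - 3)/(w + 4) − 8| < 35/w < ε.

K = 35/ε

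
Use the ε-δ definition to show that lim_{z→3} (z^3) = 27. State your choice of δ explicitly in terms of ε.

δ = min(1, ε/37)

Let ε > 0 be given. We seek δ > 0 with 0 < |z − 3| < δ ⇒ |z^3 − 27| < ε.
Factor: z^3 − 27 = (z − 3)(z^2 + 3z + 9), so |z^3 − 27| = |z − 3|·|z^2 + 3z + 9|.
Impose δ ≤ 1 so that |z| < 4; then |z^2 + 3z + 9| ≤ 37.
Hence |z^3 − 27| ≤ 37|z − 3|, which is < ε once |z − 3| < ε/37.
Take δ = min(1, ε/37). If 0 < |z − 3| < δ then both bounds hold and |z^3 − 27| ≤ 37|z − 3| < 37·(ε/37) = ε.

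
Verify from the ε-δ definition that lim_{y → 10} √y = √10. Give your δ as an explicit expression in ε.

Let ε > 0. We want δ > 0 such that 0 < |y − 10| < δ implies |√y − √10| < ε.
Rationalise: √y − √10 = (y − 10)/(√y + √10), so |√y − √10| = |y − 10|/(√y + √10).
Restrict δ ≤ 10 so that |y − 10| < 10 forces y > 0, and then √y + √10 > √10.
Hence |√y − √10| < |y − 10|/√10, which is < ε once |y − 10| < √10·ε.
Take δ = min(10, √10·ε). If 0 < |y − 10| < δ then y > 0 and |√y − √10| < |y − 10|/√10 < ε.

δ = min(10, √10·ε)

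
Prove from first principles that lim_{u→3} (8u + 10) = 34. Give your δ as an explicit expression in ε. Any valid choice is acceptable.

Suppose ε > 0. We need δ > 0 so that 0 < |u − 3| < δ implies |(8u + 10) − 34| < ε.
|(8u + 10) − 34| = |8u - 24| = 8|u − 3|.
Thus it suffices that |u − 3| < ε/8.
Take δ = ε/8. If 0 < |u − 3| < δ then |(8u + 10) − 34| = 8|u − 3| < 8·(ε/8) = ε.

δ = ε/8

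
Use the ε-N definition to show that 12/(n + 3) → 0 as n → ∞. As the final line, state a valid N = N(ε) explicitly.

Let ε > 0. For n ≥ 1, |12/(n + 3) − 0| = 12/(n + 3) ≤ 12/n.
We need 12/n < ε, i.e. n > 12/ε.
Take N = 12/ε. If n > N then |12/(n + 3)| ≤ 12/n < ε.

N = 12/ε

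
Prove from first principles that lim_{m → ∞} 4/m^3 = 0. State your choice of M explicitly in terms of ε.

Fix ε > 0. For m ≥ 1, |4/m^3 − 0| = 4/m^3.
4/m^3 < ε ⇔ m^3 > 4/ε ⇔ m > (4/ε)^{1/3}.
Take M = (4/ε)^{1/3}. Then m > M implies 4/m^3 < ε.

M = (4/ε)^{1/3}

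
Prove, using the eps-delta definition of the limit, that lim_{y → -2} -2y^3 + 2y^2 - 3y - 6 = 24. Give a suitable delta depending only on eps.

delta = min(1, eps/51)

Let eps > 0 be given. We want delta > 0 such that 0 < |y + 2| < delta implies |(-2y^3 + 2y^2 - 3y - 6) − 24| < eps.
(-2y^3 + 2y^2 - 3y - 6) − 24 = -2y^3 + 2y^2 - 3y - 30 = (y + 2)(-2y^2 + 6y - 15).
So |(-2y^3 + 2y^2 - 3y - 6) − 24| = |y + 2|·|-2y^2 + 6y - 15|.
Assume first that |y + 2| < 1, so |y| < 3. Then |-2y^2 + 6y - 15| ≤ 2·3^2 + 6·3 + 15 = 51.
Hence |(-2y^3 + 2y^2 - 3y - 6) − 24| ≤ 51|y + 2| < eps provided |y + 2| < eps/51.
Take delta = min(1, eps/51). Then 0 < |y + 2| < delta gives both |y + 2| < 1 and |y + 2| < eps/51, so |(-2y^3 + 2y^2 - 3y - 6) − 24| < eps.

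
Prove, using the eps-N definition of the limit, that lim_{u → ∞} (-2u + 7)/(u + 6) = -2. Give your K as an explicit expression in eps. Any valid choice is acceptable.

K = 19/eps

Let eps > 0. We seek K > 0 such that u > K implies |(-2u + 7)/(u + 6) + 2| < eps.
(-2u + 7)/(u + 6) + 2 = ((-2u + 7) − (-2)(u + 6)) / ((u + 6)) = 19/((u + 6)).
For u > 0 we have u + 6 > u, so |(-2u + 7)/(u + 6) + 2| = 19/((u + 6)) < 19/(u) = 19/u.
Thus |(-2u + 7)/(u + 6) + 2| < eps whenever u > 19/eps.
Take K = 19/eps. If u > K then |(-2u + 7)/(u + 6) + 2| < 19/u < eps.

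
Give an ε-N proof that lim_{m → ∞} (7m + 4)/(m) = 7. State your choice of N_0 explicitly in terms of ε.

Let ε > 0 be given. For m ≥ 1, |(7m + 4)/(m) − 7| = |4|/((m)) = 4/((m)).
Since m ≥ m for m ≥ 1, this is ≤ 4/(m) = 4/m.
So |(7m + 4)/(m) − 7| < ε whenever m > 4/ε.
Take N_0 = 4/ε. If m > N_0 then |(7m + 4)/(m) − 7| ≤ 4/m < ε.

N_0 = 4/ε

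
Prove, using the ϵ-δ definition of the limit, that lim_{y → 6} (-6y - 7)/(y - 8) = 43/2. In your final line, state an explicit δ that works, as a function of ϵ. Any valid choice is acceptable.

Let ϵ > 0 be given. We want δ > 0 with 0 < |y − 6| < δ ⇒ |(-6y - 7)/(y - 8) − (43/2)| < ϵ.
Combining over a common denominator, (-6y - 7)/(y - 8) − (43/2) = [(-6y - 7)·(-2) − (-43)·(y - 8)] / [(-2)·(y - 8)] = 55(y − 6) / ((-2)(y - 8)).
So |(-6y - 7)/(y - 8) − (43/2)| = 55|y − 6| / (2·|y − 8|).
Require δ ≤ 1, so |y − 8| ≥ |-2| − |y − 6| > 2 − 1 = 1.
Hence |(-6y - 7)/(y - 8) − (43/2)| < 55|y − 6|/(2·1) = (55/2)|y − 6|, which is < ϵ once |y − 6| < (2/55)ϵ.
Take δ = min(1, (2/55)ϵ). Then 0 < |y − 6| < δ forces both bounds, so |(-6y - 7)/(y - 8) − (43/2)| < ϵ.

δ = min(1, (2/55)ϵ)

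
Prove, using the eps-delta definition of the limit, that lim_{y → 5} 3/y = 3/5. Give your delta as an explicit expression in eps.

Let eps > 0. We seek delta > 0 such that 0 < |y − 5| < delta implies |3/y − (3/5)| < eps.
|3/y − (3/5)| = 3·|5 − y|/(5·|y|) = 3|y − 5|/(5|y|).
Require delta ≤ 5/2 so that |y| > 5 − 5/2 = 5/2, hence 5|y| > 25/2.
Then |3/y − (3/5)| < 3|y − 5|/(25/2), which is < eps when |y − 5| < (25/6)eps.
Take delta = min(5/2, (25/6)eps). Then 0 < |y − 5| < delta gives both |y − 5| < 5/2 and |y − 5| < (25/6)eps, so |3/y − (3/5)| < eps.

delta = min(5/2, (25/6)eps)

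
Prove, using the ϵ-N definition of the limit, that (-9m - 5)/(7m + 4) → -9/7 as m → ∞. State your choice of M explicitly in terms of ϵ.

M = (1/49)/ϵ

Let ϵ > 0 be given. For m ≥ 1, |(-9m - 5)/(7m + 4) + 9/7| = |1|/(7(7m + 4)) = 1/(7(7m + 4)).
Since 7m + 4 ≥ 7m for m ≥ 1, this is ≤ 1/(7·7m) = (1/49)/m.
So |(-9m - 5)/(7m + 4) + 9/7| < ϵ whenever m > (1/49)/ϵ.
Take M = (1/49)/ϵ. If m > M then |(-9m - 5)/(7m + 4) + 9/7| ≤ (1/49)/m < ϵ.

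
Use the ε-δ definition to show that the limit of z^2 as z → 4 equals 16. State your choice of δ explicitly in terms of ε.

δ = min(1, ε/9)

Let ε > 0 be given. We seek δ > 0 with 0 < |z − 4| < δ ⇒ |z^2 − 16| < ε.
Factor: z^2 − 16 = (z − 4)(z + 4), so |z^2 − 16| = |z − 4|·|z + 4|.
Impose δ ≤ 1 so that |z| < 5; then |z + 4| ≤ 9.
Hence |z^2 − 16| ≤ 9|z − 4|, which is < ε once |z − 4| < ε/9.
Take δ = min(1, ε/9). If 0 < |z − 4| < δ then both bounds hold and |z^2 − 16| ≤ 9|z − 4| < 9·(ε/9) = ε.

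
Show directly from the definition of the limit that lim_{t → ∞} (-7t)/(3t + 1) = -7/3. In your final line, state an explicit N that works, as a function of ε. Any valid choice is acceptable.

Fix ε > 0. We seek N > 0 such that t > N implies |(-7t)/(3t + 1) + 7/3| < ε.
(-7t)/(3t + 1) + 7/3 = (3(-7t) − (-7)(3t + 1)) / (3(3t + 1)) = 7/(3(3t + 1)).
For t > 0 we have 3t + 1 > 3t, so |(-7t)/(3t + 1) + 7/3| = 7/(3(3t + 1)) < 7/(3·3t) = (7/9)/t.
Thus |(-7t)/(3t + 1) + 7/3| < ε whenever t > (7/9)/ε.
Take N = (7/9)/ε. If t > N then |(-7t)/(3t + 1) + 7/3| < (7/9)/t < ε.

N = (7/9)/ε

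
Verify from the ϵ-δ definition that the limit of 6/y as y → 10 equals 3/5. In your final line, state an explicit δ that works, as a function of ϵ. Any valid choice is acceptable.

δ = min(5, (25/3)ϵ)

Fix ϵ > 0. We seek δ > 0 such that 0 < |y − 10| < δ implies |6/y − (3/5)| < ϵ.
|6/y − (3/5)| = 6·|10 − y|/(10·|y|) = 6|y − 10|/(10|y|).
Require δ ≤ 5 so that |y| > 10 − 5 = 5, hence 10|y| > 50.
Then |6/y − (3/5)| < 6|y − 10|/50, which is < ϵ when |y − 10| < (25/3)ϵ.
Take δ = min(5, (25/3)ϵ). Then 0 < |y − 10| < δ gives both |y − 10| < 5 and |y − 10| < (25/3)ϵ, so |6/y − (3/5)| < ϵ.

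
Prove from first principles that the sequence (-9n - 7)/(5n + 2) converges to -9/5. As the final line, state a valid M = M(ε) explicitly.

M = (17/25)/ε

Suppose ε > 0. For n ≥ 1, |(-9n - 7)/(5n + 2) + 9/5| = |-17|/(5(5n + 2)) = 17/(5(5n + 2)).
Since 5n + 2 ≥ 5n for n ≥ 1, this is ≤ 17/(5·5n) = (17/25)/n.
So |(-9n - 7)/(5n + 2) + 9/5| < ε whenever n > (17/25)/ε.
Take M = (17/25)/ε. If n > M then |(-9n - 7)/(5n + 2) + 9/5| ≤ (17/25)/n < ε.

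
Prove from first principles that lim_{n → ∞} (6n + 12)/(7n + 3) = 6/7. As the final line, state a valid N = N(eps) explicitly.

N = (66/49)/eps

Let eps > 0. For n ≥ 1, |(6n + 12)/(7n + 3) − (6/7)| = |66|/(7(7n + 3)) = 66/(7(7n + 3)).
Since 7n + 3 ≥ 7n for n ≥ 1, this is ≤ 66/(7·7n) = (66/49)/n.
So |(6n + 12)/(7n + 3) − (6/7)| < eps whenever n > (66/49)/eps.
Take N = (66/49)/eps. If n > N then |(6n + 12)/(7n + 3) − (6/7)| ≤ (66/49)/n < eps.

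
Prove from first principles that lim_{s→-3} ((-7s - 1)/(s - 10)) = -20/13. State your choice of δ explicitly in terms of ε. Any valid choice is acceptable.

Let ε > 0 be given. We want δ > 0 with 0 < |s + 3| < δ ⇒ |(-7s - 1)/(s - 10) + 20/13| < ε.
Combining over a common denominator, (-7s - 1)/(s - 10) + 20/13 = [(-7s - 1)·(-13) − 20·(s - 10)] / [(-13)·(s - 10)] = 71(s + 3) / ((-13)(s - 10)).
So |(-7s - 1)/(s - 10) + 20/13| = 71|s + 3| / (13·|s − 10|).
Require δ ≤ 13/2, so |s − 10| ≥ |-13| − |s + 3| > 13 − 13/2 = 13/2.
Hence |(-7s - 1)/(s - 10) + 20/13| < 71|s + 3|/(13·(13/2)) = (142/169)|s + 3|, which is < ε once |s + 3| < (169/142)ε.
Take δ = min(13/2, (169/142)ε). Then 0 < |s + 3| < δ forces both bounds, so |(-7s - 1)/(s - 10) + 20/13| < ε.

δ = min(13/2, (169/142)ε)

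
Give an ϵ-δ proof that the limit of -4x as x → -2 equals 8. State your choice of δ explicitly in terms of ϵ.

δ = ϵ/4

Fix ϵ > 0. We need δ > 0 so that 0 < |x + 2| < δ implies |(-4x) − 8| < ϵ.
|(-4x) − 8| = |-4x - 8| = 4|x + 2|.
So 4|x + 2| < ϵ exactly when |x + 2| < ϵ/4.
Choosing δ = ϵ/4 gives |(-4x) − 8| = 4|x + 2| < ϵ whenever |x + 2| < δ.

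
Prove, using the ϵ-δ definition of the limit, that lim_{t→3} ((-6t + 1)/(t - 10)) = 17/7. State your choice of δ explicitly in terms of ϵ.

Suppose ϵ > 0. We want δ > 0 with 0 < |t − 3| < δ ⇒ |(-6t + 1)/(t - 10) − (17/7)| < ϵ.
Combining over a common denominator, (-6t + 1)/(t - 10) − (17/7) = [(-6t + 1)·(-7) − (-17)·(t - 10)] / [(-7)·(t - 10)] = 59(t − 3) / ((-7)(t - 10)).
So |(-6t + 1)/(t - 10) − (17/7)| = 59|t − 3| / (7·|t − 10|).
Restrict δ ≤ 7/2. Then |t − 3| < 7/2 gives |t − 10| = |(t − 3) + (-7)| ≥ 7 − 7/2 = 7/2.
Hence |(-6t + 1)/(t - 10) − (17/7)| < 59|t − 3|/(7·(7/2)) = (118/49)|t − 3|, which is < ϵ once |t − 3| < (49/118)ϵ.
Take δ = min(7/2, (49/118)ϵ). Then 0 < |t − 3| < δ forces both bounds, so |(-6t + 1)/(t - 10) − (17/7)| < ϵ.

δ = min(7/2, (49/118)ϵ)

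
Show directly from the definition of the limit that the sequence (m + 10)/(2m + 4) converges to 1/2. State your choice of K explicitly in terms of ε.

K = 4/ε

Let ε > 0 be given. For m ≥ 1, |(m + 10)/(2m + 4) − (1/2)| = |16|/(2(2m + 4)) = 16/(2(2m + 4)).
Since 2m + 4 ≥ 2m for m ≥ 1, this is ≤ 16/(2·2m) = 4/m.
So |(m + 10)/(2m + 4) − (1/2)| < ε whenever m > 4/ε.
Take K = 4/ε. If m > K then |(m + 10)/(2m + 4) − (1/2)| ≤ 4/m < ε.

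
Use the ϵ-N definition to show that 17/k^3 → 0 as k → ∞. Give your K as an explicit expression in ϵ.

K = (17/ϵ)^{1/3}

Let ϵ > 0 be given. For k ≥ 1, |17/k^3 − 0| = 17/k^3.
17/k^3 < ϵ ⇔ k^3 > 17/ϵ ⇔ k > (17/ϵ)^{1/3}.
Take K = (17/ϵ)^{1/3}. Then k > K implies 17/k^3 < ϵ.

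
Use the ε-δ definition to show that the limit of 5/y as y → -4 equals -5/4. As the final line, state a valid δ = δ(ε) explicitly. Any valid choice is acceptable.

δ = min(2, (8/5)ε)

Fix ε > 0. We seek δ > 0 such that 0 < |y + 4| < δ implies |5/y + 5/4| < ε.
|5/y + 5/4| = 5·|-4 − y|/(4·|y|) = 5|y + 4|/(4|y|).
Require δ ≤ 2 so that |y| > 4 − 2 = 2, hence 4|y| > 8.
Then |5/y + 5/4| < 5|y + 4|/8, which is < ε when |y + 4| < (8/5)ε.
Take δ = min(2, (8/5)ε). Then 0 < |y + 4| < δ gives both |y + 4| < 2 and |y + 4| < (8/5)ε, so |5/y + 5/4| < ε.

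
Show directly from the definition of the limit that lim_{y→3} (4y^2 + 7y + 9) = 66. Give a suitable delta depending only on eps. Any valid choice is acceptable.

delta = min(1, eps/35)

Fix eps > 0. We want delta > 0 such that 0 < |y − 3| < delta implies |(4y^2 + 7y + 9) − 66| < eps.
(4y^2 + 7y + 9) − 66 = 4y^2 + 7y - 57 = (y − 3)(4y + 19).
So |(4y^2 + 7y + 9) − 66| = |y − 3|·|4y + 19|.
Require delta ≤ 1. Then |y − 3| < 1 gives |y| < 4, and by the triangle inequality |4y + 19| ≤ 4·4 + 19 = 35.
Hence |(4y^2 + 7y + 9) − 66| ≤ 35|y − 3| < eps provided |y − 3| < eps/35.
Choosing delta = min(1, eps/35) ensures both conditions, hence |(4y^2 + 7y + 9) − 66| < eps.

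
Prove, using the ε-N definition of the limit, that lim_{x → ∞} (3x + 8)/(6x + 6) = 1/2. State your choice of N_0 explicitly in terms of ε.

Fix ε > 0. We seek N_0 > 0 such that x > N_0 implies |(3x + 8)/(6x + 6) − (1/2)| < ε.
(3x + 8)/(6x + 6) − (1/2) = (6(3x + 8) − 3(6x + 6)) / (6(6x + 6)) = 30/(6(6x + 6)).
For x > 0 we have 6x + 6 > 6x, so |(3x + 8)/(6x + 6) − (1/2)| = 30/(6(6x + 6)) < 30/(6·6x) = (5/6)/x.
Thus |(3x + 8)/(6x + 6) − (1/2)| < ε whenever x > (5/6)/ε.
Take N_0 = (5/6)/ε. If x > N_0 then |(3x + 8)/(6x + 6) − (1/2)| < (5/6)/x < ε.

N_0 = (5/6)/ε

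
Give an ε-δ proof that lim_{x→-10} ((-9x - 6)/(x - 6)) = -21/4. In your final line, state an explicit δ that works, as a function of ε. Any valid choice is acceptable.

Let ε > 0. We want δ > 0 with 0 < |x + 10| < δ ⇒ |(-9x - 6)/(x - 6) + 21/4| < ε.
Combining over a common denominator, (-9x - 6)/(x - 6) + 21/4 = [(-9x - 6)·(-16) − 84·(x - 6)] / [(-16)·(x - 6)] = 60(x + 10) / ((-16)(x - 6)).
So |(-9x - 6)/(x - 6) + 21/4| = 60|x + 10| / (16·|x − 6|).
Restrict δ ≤ 8. Then |x + 10| < 8 gives |x − 6| = |(x + 10) + (-16)| ≥ 16 − 8 = 8.
Hence |(-9x - 6)/(x - 6) + 21/4| < 60|x + 10|/(16·8) = (15/32)|x + 10|, which is < ε once |x + 10| < (32/15)ε.
Take δ = min(8, (32/15)ε). Then 0 < |x + 10| < δ forces both bounds, so |(-9x - 6)/(x - 6) + 21/4| < ε.

δ = min(8, (32/15)ε)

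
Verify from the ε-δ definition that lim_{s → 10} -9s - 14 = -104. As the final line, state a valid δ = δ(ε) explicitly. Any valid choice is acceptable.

δ = ε/9

Let ε > 0. We need δ > 0 so that 0 < |s − 10| < δ implies |(-9s - 14) + 104| < ε.
Since (-9s - 14) + 104 = -9(s − 10), we have |(-9s - 14) + 104| = 9|s − 10|.
Thus it suffices that |s − 10| < ε/9.
Take δ = ε/9. If 0 < |s − 10| < δ then |(-9s - 14) + 104| = 9|s − 10| < 9·(ε/9) = ε.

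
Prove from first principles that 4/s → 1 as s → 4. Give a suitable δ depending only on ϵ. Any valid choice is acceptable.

Suppose ϵ > 0. We seek δ > 0 such that 0 < |s − 4| < δ implies |4/s − 1| < ϵ.
|4/s − 1| = 4·|4 − s|/(4·|s|) = 4|s − 4|/(4|s|).
Require δ ≤ 2 so that |s| > 4 − 2 = 2, hence 4|s| > 8.
Then |4/s − 1| < 4|s − 4|/8, which is < ϵ when |s − 4| < 2ϵ.
Take δ = min(2, 2ϵ). Then 0 < |s − 4| < δ gives both |s − 4| < 2 and |s − 4| < 2ϵ, so |4/s − 1| < ϵ.

δ = min(2, 2ϵ)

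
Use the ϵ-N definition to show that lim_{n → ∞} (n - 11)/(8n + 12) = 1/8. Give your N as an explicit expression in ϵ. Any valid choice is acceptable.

N = (25/16)/ϵ

Let ϵ > 0. For n ≥ 1, |(n - 11)/(8n + 12) − (1/8)| = |-100|/(8(8n + 12)) = 100/(8(8n + 12)).
Since 8n + 12 ≥ 8n for n ≥ 1, this is ≤ 100/(8·8n) = (25/16)/n.
So |(n - 11)/(8n + 12) − (1/8)| < ϵ whenever n > (25/16)/ϵ.
Take N = (25/16)/ϵ. If n > N then |(n - 11)/(8n + 12) − (1/8)| ≤ (25/16)/n < ϵ.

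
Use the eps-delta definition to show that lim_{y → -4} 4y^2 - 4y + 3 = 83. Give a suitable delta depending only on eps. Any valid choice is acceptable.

Let eps > 0 be given. We want delta > 0 such that 0 < |y + 4| < delta implies |(4y^2 - 4y + 3) − 83| < eps.
(4y^2 - 4y + 3) − 83 = 4y^2 - 4y - 80 = (y + 4)(4y - 20).
So |(4y^2 - 4y + 3) − 83| = |y + 4|·|4y - 20|.
Assume first that |y + 4| < 2, so |y| < 6. Then |4y - 20| ≤ 4·6 + 20 = 44.
Hence |(4y^2 - 4y + 3) − 83| ≤ 44|y + 4| < eps provided |y + 4| < eps/44.
Take delta = min(2, eps/44). Then 0 < |y + 4| < delta gives both |y + 4| < 2 and |y + 4| < eps/44, so |(4y^2 - 4y + 3) − 83| < eps.

delta = min(2, eps/44)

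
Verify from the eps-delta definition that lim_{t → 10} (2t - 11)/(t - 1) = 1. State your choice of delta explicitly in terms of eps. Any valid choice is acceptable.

Let eps > 0. We want delta > 0 with 0 < |t − 10| < delta ⇒ |(2t - 11)/(t - 1) − 1| < eps.
Combining over a common denominator, (2t - 11)/(t - 1) − 1 = [(2t - 11)·9 − 9·(t - 1)] / [9·(t - 1)] = 9(t − 10) / (9(t - 1)).
So |(2t - 11)/(t - 1) − 1| = 9|t − 10| / (9·|t − 1|).
Require delta ≤ 9/2, so |t − 1| ≥ |9| − |t − 10| > 9 − 9/2 = 9/2.
Hence |(2t - 11)/(t - 1) − 1| < 9|t − 10|/(9·(9/2)) = (2/9)|t − 10|, which is < eps once |t − 10| < (9/2)eps.
Take delta = min(9/2, (9/2)eps). Then 0 < |t − 10| < delta forces both bounds, so |(2t - 11)/(t - 1) − 1| < eps.

delta = min(9/2, (9/2)eps)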